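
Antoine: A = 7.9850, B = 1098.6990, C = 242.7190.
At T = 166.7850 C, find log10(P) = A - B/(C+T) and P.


C+T = 409.5040
B/(C+T) = 2.6830
log10(P) = 7.9850 - 2.6830 = 5.3020
P = 10^5.3020 = 200447.4642 mmHg

200447.4642 mmHg


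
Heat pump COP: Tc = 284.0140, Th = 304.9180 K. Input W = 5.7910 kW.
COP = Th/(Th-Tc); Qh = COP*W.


COP = 304.9180 / 20.9040 = 14.5866
Qh = 14.5866 * 5.7910 = 84.4709 kW

COP = 14.5866, Qh = 84.4709 kW


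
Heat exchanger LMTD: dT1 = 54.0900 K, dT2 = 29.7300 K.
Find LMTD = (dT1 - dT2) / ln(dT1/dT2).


dT1/dT2 = 1.8194
ln(dT1/dT2) = 0.5985
LMTD = 24.3600 / 0.5985 = 40.7023 K

40.7023 K


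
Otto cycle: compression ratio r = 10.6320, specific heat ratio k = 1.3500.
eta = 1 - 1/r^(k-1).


r^(k-1) = 2.2873
eta = 1 - 1/2.2873 = 0.5628 = 56.2795%

56.2795%


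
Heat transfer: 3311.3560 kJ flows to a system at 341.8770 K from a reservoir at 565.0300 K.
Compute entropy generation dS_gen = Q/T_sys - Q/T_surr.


dS_sys = 3311.3560/341.8770 = 9.6858 kJ/K
dS_surr = -3311.3560/565.0300 = -5.8605 kJ/K
dS_gen = 9.6858 - 5.8605 = 3.8253 kJ/K (irreversible)

dS_gen = 3.8253 kJ/K, irreversible


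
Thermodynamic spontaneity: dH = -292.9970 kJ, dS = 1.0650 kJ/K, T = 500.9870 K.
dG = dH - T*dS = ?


T*dS = 500.9870 * 1.0650 = 533.5512 kJ
dG = -292.9970 - 533.5512 = -826.5482 kJ (spontaneous)

dG = -826.5482 kJ, spontaneous


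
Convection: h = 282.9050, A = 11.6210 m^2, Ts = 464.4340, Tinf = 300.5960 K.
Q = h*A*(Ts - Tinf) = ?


dT = 163.8380 K
Q = 282.9050 * 11.6210 * 163.8380 = 538640.1993 W

538640.1993 W


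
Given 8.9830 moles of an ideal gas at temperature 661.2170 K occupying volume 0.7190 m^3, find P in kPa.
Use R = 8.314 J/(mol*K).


P = nRT/V = 8.9830 * 8.314 * 661.2170 / 0.7190
= 49382.7682 / 0.7190 = 68682.5705 Pa = 68.6826 kPa

68.6826 kPa


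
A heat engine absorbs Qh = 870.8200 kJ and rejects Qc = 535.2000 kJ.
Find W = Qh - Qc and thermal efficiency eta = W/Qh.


W = 870.8200 - 535.2000 = 335.6200 kJ
eta = 335.6200 / 870.8200 = 0.3854 = 38.5407%

W = 335.6200 kJ, eta = 38.5407%


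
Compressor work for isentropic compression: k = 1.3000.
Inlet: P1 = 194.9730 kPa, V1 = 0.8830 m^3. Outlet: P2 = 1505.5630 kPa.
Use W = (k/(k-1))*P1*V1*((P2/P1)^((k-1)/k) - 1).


(k-1)/k = 0.2308
(P2/P1)^exp = 1.6027
W = 4.3333 * 194.9730 * 0.8830 * (1.6027 - 1) = 449.6533 kJ

449.6533 kJ


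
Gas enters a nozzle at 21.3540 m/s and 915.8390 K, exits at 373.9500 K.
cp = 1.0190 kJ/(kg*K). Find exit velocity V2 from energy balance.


dT = 541.8890 K
2*cp*1000*dT = 1104369.7820
V1^2 = 455.9933
V2 = sqrt(1104825.7753) = 1051.1069 m/s

1051.1069 m/s


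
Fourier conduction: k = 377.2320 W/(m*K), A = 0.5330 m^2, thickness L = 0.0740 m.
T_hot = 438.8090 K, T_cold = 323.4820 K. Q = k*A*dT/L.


dT = 115.3270 K
Q = 377.2320 * 0.5330 * 115.3270 / 0.0740 = 313353.8322 W

313353.8322 W


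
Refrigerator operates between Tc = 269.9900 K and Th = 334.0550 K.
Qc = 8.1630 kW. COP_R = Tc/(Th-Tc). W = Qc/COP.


COP = 269.9900 / 64.0650 = 4.2143
W = 8.1630 / 4.2143 = 1.9370 kW

COP = 4.2143, W = 1.9370 kW


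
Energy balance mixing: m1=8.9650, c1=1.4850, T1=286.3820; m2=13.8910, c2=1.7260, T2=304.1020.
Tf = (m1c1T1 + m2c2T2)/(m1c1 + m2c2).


num = 11103.7195
den = 37.2889
Tf = 297.7755 K

297.7755 K


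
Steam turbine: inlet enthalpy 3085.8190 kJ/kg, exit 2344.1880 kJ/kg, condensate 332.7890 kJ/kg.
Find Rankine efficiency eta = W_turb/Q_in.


W = 741.6310 kJ/kg
Q_in = 2753.0300 kJ/kg
eta = 0.2694 = 26.9387%

eta = 26.9387%


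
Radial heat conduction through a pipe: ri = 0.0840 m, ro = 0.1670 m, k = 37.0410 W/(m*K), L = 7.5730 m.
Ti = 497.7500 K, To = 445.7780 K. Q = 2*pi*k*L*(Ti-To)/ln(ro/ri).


dT = 51.9720 K
ln(ro/ri) = 0.6872
Q = 2*pi*37.0410*7.5730*51.9720 / 0.6872 = 133300.3636 W

133300.3636 W


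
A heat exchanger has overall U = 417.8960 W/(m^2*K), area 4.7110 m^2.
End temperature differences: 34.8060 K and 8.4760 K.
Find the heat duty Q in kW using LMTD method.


LMTD = 18.6400 K
Q = 417.8960 * 4.7110 * 18.6400 = 36696.7832 W = 36.6968 kW

36.6968 kW


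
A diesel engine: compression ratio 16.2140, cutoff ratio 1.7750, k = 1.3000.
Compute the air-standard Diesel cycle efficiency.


r^(k-1) = 2.3066
rc^k = 2.1084
eta = 0.5230 = 52.3027%

52.3027%


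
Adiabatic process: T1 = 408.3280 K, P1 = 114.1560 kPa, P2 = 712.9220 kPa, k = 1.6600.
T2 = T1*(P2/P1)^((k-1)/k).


(k-1)/k = 0.3976
(P2/P1)^exp = 2.0716
T2 = 408.3280 * 2.0716 = 845.8814 K

845.8814 K


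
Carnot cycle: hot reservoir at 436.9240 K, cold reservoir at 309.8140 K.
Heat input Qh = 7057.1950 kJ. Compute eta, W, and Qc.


eta = 1 - 309.8140/436.9240 = 0.2909
W = 0.2909 * 7057.1950 = 2053.0803 kJ
Qc = 7057.1950 - 2053.0803 = 5004.1147 kJ

eta = 29.0920%, W = 2053.0803 kJ, Qc = 5004.1147 kJ


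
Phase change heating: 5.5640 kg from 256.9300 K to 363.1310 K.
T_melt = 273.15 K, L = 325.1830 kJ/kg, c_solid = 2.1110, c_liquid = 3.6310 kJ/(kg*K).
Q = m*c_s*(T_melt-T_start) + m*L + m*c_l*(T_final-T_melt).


Q1 (sensible, solid) = 5.5640 * 2.1110 * 16.2200 = 190.5137 kJ
Q2 (latent) = 5.5640 * 325.1830 = 1809.3182 kJ
Q3 (sensible, liquid) = 5.5640 * 3.6310 * 89.9810 = 1817.8757 kJ
Q_total = 3817.7076 kJ

3817.7076 kJ


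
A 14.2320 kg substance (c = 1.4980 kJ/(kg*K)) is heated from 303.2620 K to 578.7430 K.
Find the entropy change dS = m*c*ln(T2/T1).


T2/T1 = 1.9084
ln(T2/T1) = 0.6463
dS = 14.2320 * 1.4980 * 0.6463 = 13.7780 kJ/K

13.7780 kJ/K


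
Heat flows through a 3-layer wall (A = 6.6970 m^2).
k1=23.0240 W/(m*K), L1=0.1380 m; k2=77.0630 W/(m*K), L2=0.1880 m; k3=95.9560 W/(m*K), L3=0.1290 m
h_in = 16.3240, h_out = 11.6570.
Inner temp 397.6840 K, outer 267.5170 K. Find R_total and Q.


R_conv_in = 1/(16.3240*6.6970) = 0.0091
R_1 = 0.1380/(23.0240*6.6970) = 0.0009
R_2 = 0.1880/(77.0630*6.6970) = 0.0004
R_3 = 0.1290/(95.9560*6.6970) = 0.0002
R_conv_out = 1/(11.6570*6.6970) = 0.0128
R_total = 0.0234 K/W
Q = 130.1670 / 0.0234 = 5558.6935 W

R_total = 0.0234 K/W, Q = 5558.6935 W


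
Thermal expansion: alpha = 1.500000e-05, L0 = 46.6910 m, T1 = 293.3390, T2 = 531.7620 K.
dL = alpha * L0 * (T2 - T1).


dT = 238.4230 K
dL = 1.500000e-05 * 46.6910 * 238.4230 = 0.166983 m
L_final = 46.857983 m

dL = 0.166983 m


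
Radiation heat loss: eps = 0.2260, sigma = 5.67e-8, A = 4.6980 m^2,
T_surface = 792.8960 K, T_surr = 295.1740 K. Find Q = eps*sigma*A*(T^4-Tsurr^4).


T^4 = 3.9524e+11
Tsurr^4 = 7.5912e+09
Q = 0.2260 * 5.67e-8 * 4.6980 * 3.8765e+11 = 23337.1067 W

23337.1067 W


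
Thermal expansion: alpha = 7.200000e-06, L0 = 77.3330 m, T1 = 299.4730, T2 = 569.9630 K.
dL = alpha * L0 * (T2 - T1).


dT = 270.4900 K
dL = 7.200000e-06 * 77.3330 * 270.4900 = 0.150608 m
L_final = 77.483608 m

dL = 0.150608 m


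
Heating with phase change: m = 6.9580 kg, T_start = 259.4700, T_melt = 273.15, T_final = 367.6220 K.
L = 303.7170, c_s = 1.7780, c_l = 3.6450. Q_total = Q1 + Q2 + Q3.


Q1 (sensible, solid) = 6.9580 * 1.7780 * 13.6800 = 169.2397 kJ
Q2 (latent) = 6.9580 * 303.7170 = 2113.2629 kJ
Q3 (sensible, liquid) = 6.9580 * 3.6450 * 94.4720 = 2395.9904 kJ
Q_total = 4678.4930 kJ

4678.4930 kJ


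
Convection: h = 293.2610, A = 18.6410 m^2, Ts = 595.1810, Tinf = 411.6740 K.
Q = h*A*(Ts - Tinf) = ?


dT = 183.5070 K
Q = 293.2610 * 18.6410 * 183.5070 = 1003173.7350 W

1003173.7350 W


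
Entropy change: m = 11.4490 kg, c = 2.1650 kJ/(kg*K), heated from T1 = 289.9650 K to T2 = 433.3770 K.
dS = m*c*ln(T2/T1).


T2/T1 = 1.4946
ln(T2/T1) = 0.4018
dS = 11.4490 * 2.1650 * 0.4018 = 9.9606 kJ/K

9.9606 kJ/K


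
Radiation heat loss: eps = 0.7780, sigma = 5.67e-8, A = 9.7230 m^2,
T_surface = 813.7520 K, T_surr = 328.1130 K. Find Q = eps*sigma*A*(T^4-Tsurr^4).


T^4 = 4.3850e+11
Tsurr^4 = 1.1590e+10
Q = 0.7780 * 5.67e-8 * 9.7230 * 4.2691e+11 = 183103.9157 W

183103.9157 W


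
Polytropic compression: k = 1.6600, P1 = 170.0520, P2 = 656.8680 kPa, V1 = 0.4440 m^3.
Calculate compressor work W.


(k-1)/k = 0.3976
(P2/P1)^exp = 1.7114
W = 2.5152 * 170.0520 * 0.4440 * (1.7114 - 1) = 135.0907 kJ

135.0907 kJ


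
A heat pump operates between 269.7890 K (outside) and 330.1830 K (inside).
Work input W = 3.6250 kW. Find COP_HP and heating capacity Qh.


COP = 330.1830 / 60.3940 = 5.4671
Qh = 5.4671 * 3.6250 = 19.8184 kW

COP = 5.4671, Qh = 19.8184 kW


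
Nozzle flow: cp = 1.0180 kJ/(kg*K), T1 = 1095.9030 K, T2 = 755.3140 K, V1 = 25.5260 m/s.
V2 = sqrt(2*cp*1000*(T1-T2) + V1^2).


dT = 340.5890 K
2*cp*1000*dT = 693439.2040
V1^2 = 651.5767
V2 = sqrt(694090.7807) = 833.1211 m/s

833.1211 m/s


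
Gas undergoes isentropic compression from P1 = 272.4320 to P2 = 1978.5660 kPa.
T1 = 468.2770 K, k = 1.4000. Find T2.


(k-1)/k = 0.2857
(P2/P1)^exp = 1.7621
T2 = 468.2770 * 1.7621 = 825.1430 K

825.1430 K


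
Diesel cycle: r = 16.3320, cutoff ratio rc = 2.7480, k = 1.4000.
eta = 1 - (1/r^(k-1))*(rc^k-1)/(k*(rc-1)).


r^(k-1) = 3.0564
rc^k = 4.1174
eta = 0.5832 = 58.3219%

58.3219%


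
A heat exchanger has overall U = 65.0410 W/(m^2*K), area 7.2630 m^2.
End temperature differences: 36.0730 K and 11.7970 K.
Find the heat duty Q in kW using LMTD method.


LMTD = 21.7196 K
Q = 65.0410 * 7.2630 * 21.7196 = 10260.1891 W = 10.2602 kW

10.2602 kW


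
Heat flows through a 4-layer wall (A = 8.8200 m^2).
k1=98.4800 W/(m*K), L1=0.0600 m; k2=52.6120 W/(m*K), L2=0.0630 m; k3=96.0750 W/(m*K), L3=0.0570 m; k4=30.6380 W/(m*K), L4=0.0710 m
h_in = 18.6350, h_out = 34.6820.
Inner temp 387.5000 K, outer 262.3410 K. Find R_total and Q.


R_conv_in = 1/(18.6350*8.8200) = 0.0061
R_1 = 0.0600/(98.4800*8.8200) = 6.9077e-05
R_2 = 0.0630/(52.6120*8.8200) = 0.0001
R_3 = 0.0570/(96.0750*8.8200) = 6.7266e-05
R_4 = 0.0710/(30.6380*8.8200) = 0.0003
R_conv_out = 1/(34.6820*8.8200) = 0.0033
R_total = 0.0099 K/W
Q = 125.1590 / 0.0099 = 12657.5091 W

R_total = 0.0099 K/W, Q = 12657.5091 W


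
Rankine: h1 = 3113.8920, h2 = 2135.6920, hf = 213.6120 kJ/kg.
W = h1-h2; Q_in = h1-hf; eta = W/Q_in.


W = 978.2000 kJ/kg
Q_in = 2900.2800 kJ/kg
eta = 0.3373 = 33.7278%

eta = 33.7278%


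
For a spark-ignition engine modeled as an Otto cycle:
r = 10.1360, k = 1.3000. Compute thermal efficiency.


r^(k-1) = 2.0034
eta = 1 - 1/2.0034 = 0.5008 = 50.0840%

50.0840%


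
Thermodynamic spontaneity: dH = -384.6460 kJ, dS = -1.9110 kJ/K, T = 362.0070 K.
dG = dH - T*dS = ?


T*dS = 362.0070 * -1.9110 = -691.7954 kJ
dG = -384.6460 + 691.7954 = 307.1494 kJ (non-spontaneous)

dG = 307.1494 kJ, non-spontaneous


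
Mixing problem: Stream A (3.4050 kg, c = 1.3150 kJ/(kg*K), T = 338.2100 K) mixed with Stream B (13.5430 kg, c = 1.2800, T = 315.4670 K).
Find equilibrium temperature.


num = 6982.9937
den = 21.8126
Tf = 320.1356 K

320.1356 K


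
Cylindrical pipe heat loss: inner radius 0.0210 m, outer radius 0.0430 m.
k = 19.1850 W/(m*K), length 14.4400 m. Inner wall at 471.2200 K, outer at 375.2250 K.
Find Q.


dT = 95.9950 K
ln(ro/ri) = 0.7167
Q = 2*pi*19.1850*14.4400*95.9950 / 0.7167 = 233149.0231 W

233149.0231 W


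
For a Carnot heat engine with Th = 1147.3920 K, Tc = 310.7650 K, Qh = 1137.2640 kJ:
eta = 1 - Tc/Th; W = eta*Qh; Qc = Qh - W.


eta = 1 - 310.7650/1147.3920 = 0.7292
W = 0.7292 * 1137.2640 = 829.2421 kJ
Qc = 1137.2640 - 829.2421 = 308.0219 kJ

eta = 72.9155%, W = 829.2421 kJ, Qc = 308.0219 kJ


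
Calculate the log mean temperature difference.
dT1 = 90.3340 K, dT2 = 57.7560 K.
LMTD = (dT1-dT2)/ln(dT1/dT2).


dT1/dT2 = 1.5641
ln(dT1/dT2) = 0.4473
LMTD = 32.5780 / 0.4473 = 72.8347 K

72.8347 K


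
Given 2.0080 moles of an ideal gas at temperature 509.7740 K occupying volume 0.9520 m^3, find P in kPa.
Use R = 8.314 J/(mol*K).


P = nRT/V = 2.0080 * 8.314 * 509.7740 / 0.9520
= 8510.4282 / 0.9520 = 8939.5254 Pa = 8.9395 kPa

8.9395 kPa


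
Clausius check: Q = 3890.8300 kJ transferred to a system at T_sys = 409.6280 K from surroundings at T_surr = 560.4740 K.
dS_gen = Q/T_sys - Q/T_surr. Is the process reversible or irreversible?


dS_sys = 3890.8300/409.6280 = 9.4984 kJ/K
dS_surr = -3890.8300/560.4740 = -6.9420 kJ/K
dS_gen = 9.4984 - 6.9420 = 2.5564 kJ/K (irreversible)

dS_gen = 2.5564 kJ/K, irreversible


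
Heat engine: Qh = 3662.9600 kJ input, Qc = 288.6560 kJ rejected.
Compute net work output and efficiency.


W = 3662.9600 - 288.6560 = 3374.3040 kJ
eta = 3374.3040 / 3662.9600 = 0.9212 = 92.1196%

W = 3374.3040 kJ, eta = 92.1196%


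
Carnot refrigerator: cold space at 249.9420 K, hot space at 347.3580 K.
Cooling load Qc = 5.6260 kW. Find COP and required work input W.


COP = 249.9420 / 97.4160 = 2.5657
W = 5.6260 / 2.5657 = 2.1928 kW

COP = 2.5657, W = 2.1928 kW


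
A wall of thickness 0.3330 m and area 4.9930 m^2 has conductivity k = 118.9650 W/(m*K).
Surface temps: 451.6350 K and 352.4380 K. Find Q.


dT = 99.1970 K
Q = 118.9650 * 4.9930 * 99.1970 / 0.3330 = 176943.6899 W

176943.6899 W


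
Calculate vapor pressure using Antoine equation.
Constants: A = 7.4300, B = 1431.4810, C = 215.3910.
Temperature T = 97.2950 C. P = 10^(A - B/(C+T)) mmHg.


C+T = 312.6860
B/(C+T) = 4.5780
log10(P) = 7.4300 - 4.5780 = 2.8520
P = 10^2.8520 = 711.1900 mmHg

711.1900 mmHg


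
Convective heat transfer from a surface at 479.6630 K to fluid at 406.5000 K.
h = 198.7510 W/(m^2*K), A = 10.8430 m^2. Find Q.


dT = 73.1630 K
Q = 198.7510 * 10.8430 * 73.1630 = 157670.4421 W

157670.4421 W


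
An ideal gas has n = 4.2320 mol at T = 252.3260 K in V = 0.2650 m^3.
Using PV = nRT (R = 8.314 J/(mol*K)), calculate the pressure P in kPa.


P = nRT/V = 4.2320 * 8.314 * 252.3260 / 0.2650
= 8878.0520 / 0.2650 = 33502.0829 Pa = 33.5021 kPa

33.5021 kPa


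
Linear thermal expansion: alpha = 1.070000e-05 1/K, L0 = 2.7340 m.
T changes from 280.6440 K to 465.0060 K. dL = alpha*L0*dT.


dT = 184.3620 K
dL = 1.070000e-05 * 2.7340 * 184.3620 = 0.005393 m
L_final = 2.739393 m

dL = 0.005393 m


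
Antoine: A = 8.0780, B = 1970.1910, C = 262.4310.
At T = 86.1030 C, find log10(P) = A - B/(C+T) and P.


C+T = 348.5340
B/(C+T) = 5.6528
log10(P) = 8.0780 - 5.6528 = 2.4252
P = 10^2.4252 = 266.1986 mmHg

266.1986 mmHg


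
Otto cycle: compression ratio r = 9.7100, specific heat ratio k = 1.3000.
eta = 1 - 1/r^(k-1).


r^(k-1) = 1.9777
eta = 1 - 1/1.9777 = 0.4944 = 49.4368%

49.4368%


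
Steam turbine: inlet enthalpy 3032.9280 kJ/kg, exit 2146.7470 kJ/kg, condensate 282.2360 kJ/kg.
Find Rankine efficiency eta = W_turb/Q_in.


W = 886.1810 kJ/kg
Q_in = 2750.6920 kJ/kg
eta = 0.3222 = 32.2167%

eta = 32.2167%


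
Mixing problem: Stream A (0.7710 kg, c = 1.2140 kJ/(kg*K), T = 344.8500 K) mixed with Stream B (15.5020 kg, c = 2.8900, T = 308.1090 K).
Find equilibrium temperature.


num = 14126.3011
den = 45.7368
Tf = 308.8609 K

308.8609 K


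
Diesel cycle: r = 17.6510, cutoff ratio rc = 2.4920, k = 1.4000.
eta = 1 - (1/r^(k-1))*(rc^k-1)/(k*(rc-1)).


r^(k-1) = 3.1529
rc^k = 3.5906
eta = 0.6066 = 60.6635%

60.6635%


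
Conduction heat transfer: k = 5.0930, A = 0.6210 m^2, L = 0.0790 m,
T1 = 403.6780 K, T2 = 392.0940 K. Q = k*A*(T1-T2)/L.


dT = 11.5840 K
Q = 5.0930 * 0.6210 * 11.5840 / 0.0790 = 463.7637 W

463.7637 W


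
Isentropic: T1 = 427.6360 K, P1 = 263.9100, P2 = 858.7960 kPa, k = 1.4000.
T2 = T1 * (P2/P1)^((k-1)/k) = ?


(k-1)/k = 0.2857
(P2/P1)^exp = 1.4009
T2 = 427.6360 * 1.4009 = 599.0789 K

599.0789 K


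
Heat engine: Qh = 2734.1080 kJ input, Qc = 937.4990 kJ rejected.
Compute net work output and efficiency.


W = 2734.1080 - 937.4990 = 1796.6090 kJ
eta = 1796.6090 / 2734.1080 = 0.6571 = 65.7110%

W = 1796.6090 kJ, eta = 65.7110%


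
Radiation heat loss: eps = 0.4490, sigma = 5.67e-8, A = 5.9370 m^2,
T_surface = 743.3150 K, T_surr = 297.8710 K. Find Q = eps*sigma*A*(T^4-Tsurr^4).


T^4 = 3.0528e+11
Tsurr^4 = 7.8725e+09
Q = 0.4490 * 5.67e-8 * 5.9370 * 2.9740e+11 = 44951.2129 W

44951.2129 W


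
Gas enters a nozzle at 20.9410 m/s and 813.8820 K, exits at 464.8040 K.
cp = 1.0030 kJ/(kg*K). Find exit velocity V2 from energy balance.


dT = 349.0780 K
2*cp*1000*dT = 700250.4680
V1^2 = 438.5255
V2 = sqrt(700688.9935) = 837.0717 m/s

837.0717 m/s


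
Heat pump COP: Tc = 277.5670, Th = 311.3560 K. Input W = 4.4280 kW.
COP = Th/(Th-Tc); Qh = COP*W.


COP = 311.3560 / 33.7890 = 9.2147
Qh = 9.2147 * 4.4280 = 40.8028 kW

COP = 9.2147, Qh = 40.8028 kW


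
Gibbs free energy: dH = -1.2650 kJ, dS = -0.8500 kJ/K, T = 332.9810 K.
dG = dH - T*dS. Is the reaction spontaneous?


T*dS = 332.9810 * -0.8500 = -283.0338 kJ
dG = -1.2650 + 283.0338 = 281.7688 kJ (non-spontaneous)

dG = 281.7688 kJ, non-spontaneous


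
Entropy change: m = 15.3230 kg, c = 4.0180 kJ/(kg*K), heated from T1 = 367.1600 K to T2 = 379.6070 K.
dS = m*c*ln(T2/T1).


T2/T1 = 1.0339
ln(T2/T1) = 0.0333
dS = 15.3230 * 4.0180 * 0.0333 = 2.0526 kJ/K

2.0526 kJ/K


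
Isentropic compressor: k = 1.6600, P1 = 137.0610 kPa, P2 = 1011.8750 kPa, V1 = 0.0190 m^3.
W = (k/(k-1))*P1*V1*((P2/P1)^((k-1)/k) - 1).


(k-1)/k = 0.3976
(P2/P1)^exp = 2.2141
W = 2.5152 * 137.0610 * 0.0190 * (2.2141 - 1) = 7.9520 kJ

7.9520 kJ


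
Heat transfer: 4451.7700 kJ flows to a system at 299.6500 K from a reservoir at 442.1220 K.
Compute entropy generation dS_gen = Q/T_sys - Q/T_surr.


dS_sys = 4451.7700/299.6500 = 14.8566 kJ/K
dS_surr = -4451.7700/442.1220 = -10.0691 kJ/K
dS_gen = 14.8566 - 10.0691 = 4.7875 kJ/K (irreversible)

dS_gen = 4.7875 kJ/K, irreversible


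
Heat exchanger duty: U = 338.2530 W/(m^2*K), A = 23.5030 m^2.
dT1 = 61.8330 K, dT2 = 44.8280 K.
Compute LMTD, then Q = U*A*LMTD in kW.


LMTD = 52.8755 K
Q = 338.2530 * 23.5030 * 52.8755 = 420358.4707 W = 420.3585 kW

420.3585 kW


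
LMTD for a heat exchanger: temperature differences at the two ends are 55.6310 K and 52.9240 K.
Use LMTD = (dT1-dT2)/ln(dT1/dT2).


dT1/dT2 = 1.0511
ln(dT1/dT2) = 0.0499
LMTD = 2.7070 / 0.0499 = 54.2662 K

54.2662 K


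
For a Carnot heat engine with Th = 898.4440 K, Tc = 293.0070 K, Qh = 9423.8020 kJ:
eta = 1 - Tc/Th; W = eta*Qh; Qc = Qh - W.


eta = 1 - 293.0070/898.4440 = 0.6739
W = 0.6739 * 9423.8020 = 6350.4441 kJ
Qc = 9423.8020 - 6350.4441 = 3073.3579 kJ

eta = 67.3873%, W = 6350.4441 kJ, Qc = 3073.3579 kJ


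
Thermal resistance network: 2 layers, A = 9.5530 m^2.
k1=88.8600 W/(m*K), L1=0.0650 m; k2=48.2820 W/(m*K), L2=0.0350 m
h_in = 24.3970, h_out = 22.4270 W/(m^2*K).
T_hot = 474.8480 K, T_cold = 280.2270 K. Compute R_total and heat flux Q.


R_conv_in = 1/(24.3970*9.5530) = 0.0043
R_1 = 0.0650/(88.8600*9.5530) = 7.6572e-05
R_2 = 0.0350/(48.2820*9.5530) = 7.5883e-05
R_conv_out = 1/(22.4270*9.5530) = 0.0047
R_total = 0.0091 K/W
Q = 194.6210 / 0.0091 = 21361.8947 W

R_total = 0.0091 K/W, Q = 21361.8947 W


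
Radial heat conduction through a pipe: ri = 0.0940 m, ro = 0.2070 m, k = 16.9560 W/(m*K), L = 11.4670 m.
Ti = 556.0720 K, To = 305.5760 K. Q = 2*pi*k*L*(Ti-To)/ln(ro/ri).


dT = 250.4960 K
ln(ro/ri) = 0.7894
Q = 2*pi*16.9560*11.4670*250.4960 / 0.7894 = 387653.3598 W

387653.3598 W


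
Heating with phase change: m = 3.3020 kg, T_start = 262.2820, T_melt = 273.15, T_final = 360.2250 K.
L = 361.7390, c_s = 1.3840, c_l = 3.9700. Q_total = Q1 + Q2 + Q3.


Q1 (sensible, solid) = 3.3020 * 1.3840 * 10.8680 = 49.6664 kJ
Q2 (latent) = 3.3020 * 361.7390 = 1194.4622 kJ
Q3 (sensible, liquid) = 3.3020 * 3.9700 * 87.0750 = 1141.4610 kJ
Q_total = 2385.5895 kJ

2385.5895 kJ


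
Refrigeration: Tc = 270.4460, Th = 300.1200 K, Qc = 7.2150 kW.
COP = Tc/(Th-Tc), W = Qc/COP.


COP = 270.4460 / 29.6740 = 9.1139
W = 7.2150 / 9.1139 = 0.7916 kW

COP = 9.1139, W = 0.7916 kW


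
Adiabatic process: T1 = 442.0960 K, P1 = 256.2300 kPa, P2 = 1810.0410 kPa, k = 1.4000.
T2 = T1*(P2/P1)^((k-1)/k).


(k-1)/k = 0.2857
(P2/P1)^exp = 1.7482
T2 = 442.0960 * 1.7482 = 772.8669 K

772.8669 K


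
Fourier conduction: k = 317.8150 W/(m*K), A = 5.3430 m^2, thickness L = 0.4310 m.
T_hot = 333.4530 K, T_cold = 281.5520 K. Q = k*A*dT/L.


dT = 51.9010 K
Q = 317.8150 * 5.3430 * 51.9010 / 0.4310 = 204483.3825 W

204483.3825 W


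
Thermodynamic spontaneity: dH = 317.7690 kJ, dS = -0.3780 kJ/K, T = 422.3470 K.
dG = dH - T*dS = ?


T*dS = 422.3470 * -0.3780 = -159.6472 kJ
dG = 317.7690 + 159.6472 = 477.4162 kJ (non-spontaneous)

dG = 477.4162 kJ, non-spontaneous


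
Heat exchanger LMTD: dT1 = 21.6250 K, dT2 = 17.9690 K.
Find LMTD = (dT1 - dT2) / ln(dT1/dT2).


dT1/dT2 = 1.2035
ln(dT1/dT2) = 0.1852
LMTD = 3.6560 / 0.1852 = 19.7406 K

19.7406 K


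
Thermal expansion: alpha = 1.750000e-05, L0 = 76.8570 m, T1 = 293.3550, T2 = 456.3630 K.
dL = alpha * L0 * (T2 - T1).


dT = 163.0080 K
dL = 1.750000e-05 * 76.8570 * 163.0080 = 0.219245 m
L_final = 77.076245 m

dL = 0.219245 m


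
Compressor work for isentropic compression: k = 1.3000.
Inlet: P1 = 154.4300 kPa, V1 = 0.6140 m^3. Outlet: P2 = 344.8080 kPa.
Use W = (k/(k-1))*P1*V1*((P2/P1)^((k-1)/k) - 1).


(k-1)/k = 0.2308
(P2/P1)^exp = 1.2037
W = 4.3333 * 154.4300 * 0.6140 * (1.2037 - 1) = 83.6801 kJ

83.6801 kJ


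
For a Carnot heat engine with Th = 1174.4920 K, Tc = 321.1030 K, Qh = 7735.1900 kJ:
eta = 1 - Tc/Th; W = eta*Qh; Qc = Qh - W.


eta = 1 - 321.1030/1174.4920 = 0.7266
W = 0.7266 * 7735.1900 = 5620.4096 kJ
Qc = 7735.1900 - 5620.4096 = 2114.7804 kJ

eta = 72.6603%, W = 5620.4096 kJ, Qc = 2114.7804 kJ


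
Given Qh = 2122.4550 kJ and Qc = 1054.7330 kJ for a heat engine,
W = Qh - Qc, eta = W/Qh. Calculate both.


W = 2122.4550 - 1054.7330 = 1067.7220 kJ
eta = 1067.7220 / 2122.4550 = 0.5031 = 50.3060%

W = 1067.7220 kJ, eta = 50.3060%


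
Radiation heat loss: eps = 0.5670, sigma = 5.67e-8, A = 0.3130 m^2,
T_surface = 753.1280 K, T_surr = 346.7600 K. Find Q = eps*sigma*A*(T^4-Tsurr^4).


T^4 = 3.2172e+11
Tsurr^4 = 1.4458e+10
Q = 0.5670 * 5.67e-8 * 0.3130 * 3.0726e+11 = 3091.8323 W

3091.8323 W


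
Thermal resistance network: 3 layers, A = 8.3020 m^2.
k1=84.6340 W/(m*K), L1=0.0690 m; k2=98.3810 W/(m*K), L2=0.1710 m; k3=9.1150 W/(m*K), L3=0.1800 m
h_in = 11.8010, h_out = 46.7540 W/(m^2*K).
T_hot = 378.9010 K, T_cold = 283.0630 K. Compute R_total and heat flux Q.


R_conv_in = 1/(11.8010*8.3020) = 0.0102
R_1 = 0.0690/(84.6340*8.3020) = 9.8202e-05
R_2 = 0.1710/(98.3810*8.3020) = 0.0002
R_3 = 0.1800/(9.1150*8.3020) = 0.0024
R_conv_out = 1/(46.7540*8.3020) = 0.0026
R_total = 0.0155 K/W
Q = 95.8380 / 0.0155 = 6195.2672 W

R_total = 0.0155 K/W, Q = 6195.2672 W


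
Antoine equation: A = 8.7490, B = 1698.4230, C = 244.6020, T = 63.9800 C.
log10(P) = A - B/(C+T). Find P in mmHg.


C+T = 308.5820
B/(C+T) = 5.5040
log10(P) = 8.7490 - 5.5040 = 3.2450
P = 10^3.2450 = 1758.0853 mmHg

1758.0853 mmHg


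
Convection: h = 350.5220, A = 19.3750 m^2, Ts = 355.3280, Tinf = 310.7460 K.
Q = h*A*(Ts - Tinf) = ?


dT = 44.5820 K
Q = 350.5220 * 19.3750 * 44.5820 = 302772.5787 W

302772.5787 W


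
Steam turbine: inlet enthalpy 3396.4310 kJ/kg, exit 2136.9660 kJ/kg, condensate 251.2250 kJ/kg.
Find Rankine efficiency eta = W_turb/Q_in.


W = 1259.4650 kJ/kg
Q_in = 3145.2060 kJ/kg
eta = 0.4004 = 40.0440%

eta = 40.0440%


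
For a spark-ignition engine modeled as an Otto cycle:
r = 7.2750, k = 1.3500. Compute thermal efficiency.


r^(k-1) = 2.0028
eta = 1 - 1/2.0028 = 0.5007 = 50.0704%

50.0704%


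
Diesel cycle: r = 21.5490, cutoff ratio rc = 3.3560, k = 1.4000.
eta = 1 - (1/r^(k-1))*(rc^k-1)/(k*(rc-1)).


r^(k-1) = 3.4148
rc^k = 5.4469
eta = 0.6052 = 60.5193%

60.5193%


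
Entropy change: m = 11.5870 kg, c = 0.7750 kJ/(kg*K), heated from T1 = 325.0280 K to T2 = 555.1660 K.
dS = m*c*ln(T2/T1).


T2/T1 = 1.7081
ln(T2/T1) = 0.5354
dS = 11.5870 * 0.7750 * 0.5354 = 4.8075 kJ/K

4.8075 kJ/K


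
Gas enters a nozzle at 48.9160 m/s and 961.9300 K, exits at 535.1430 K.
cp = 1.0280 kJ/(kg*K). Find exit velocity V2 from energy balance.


dT = 426.7870 K
2*cp*1000*dT = 877474.0720
V1^2 = 2392.7751
V2 = sqrt(879866.8471) = 938.0122 m/s

938.0122 m/s


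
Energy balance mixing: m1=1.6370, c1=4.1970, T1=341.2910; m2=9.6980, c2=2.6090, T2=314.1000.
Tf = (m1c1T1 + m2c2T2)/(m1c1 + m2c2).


num = 10292.2200
den = 32.1726
Tf = 319.9067 K

319.9067 K


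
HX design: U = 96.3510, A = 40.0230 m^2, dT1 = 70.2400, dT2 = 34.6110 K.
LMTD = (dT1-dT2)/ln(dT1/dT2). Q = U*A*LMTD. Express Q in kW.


LMTD = 50.3415 K
Q = 96.3510 * 40.0230 * 50.3415 = 194129.6316 W = 194.1296 kW

194.1296 kW


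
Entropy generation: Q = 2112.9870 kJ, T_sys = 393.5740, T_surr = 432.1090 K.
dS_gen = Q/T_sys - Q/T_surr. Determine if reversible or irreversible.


dS_sys = 2112.9870/393.5740 = 5.3687 kJ/K
dS_surr = -2112.9870/432.1090 = -4.8899 kJ/K
dS_gen = 5.3687 - 4.8899 = 0.4788 kJ/K (irreversible)

dS_gen = 0.4788 kJ/K, irreversible


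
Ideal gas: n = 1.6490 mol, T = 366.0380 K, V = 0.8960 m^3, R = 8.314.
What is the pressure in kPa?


P = nRT/V = 1.6490 * 8.314 * 366.0380 / 0.8960
= 5018.3026 / 0.8960 = 5600.7842 Pa = 5.6008 kPa

5.6008 kPa


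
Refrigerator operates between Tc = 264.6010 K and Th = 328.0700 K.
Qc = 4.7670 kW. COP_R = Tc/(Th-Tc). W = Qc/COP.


COP = 264.6010 / 63.4690 = 4.1690
W = 4.7670 / 4.1690 = 1.1434 kW

COP = 4.1690, W = 1.1434 kW


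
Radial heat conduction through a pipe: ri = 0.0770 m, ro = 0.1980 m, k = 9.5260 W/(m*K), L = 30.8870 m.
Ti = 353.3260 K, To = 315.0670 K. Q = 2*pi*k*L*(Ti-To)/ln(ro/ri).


dT = 38.2590 K
ln(ro/ri) = 0.9445
Q = 2*pi*9.5260*30.8870*38.2590 / 0.9445 = 74888.5598 W

74888.5598 W


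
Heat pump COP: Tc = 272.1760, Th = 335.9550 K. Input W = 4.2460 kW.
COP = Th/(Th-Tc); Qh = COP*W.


COP = 335.9550 / 63.7790 = 5.2675
Qh = 5.2675 * 4.2460 = 22.3657 kW

COP = 5.2675, Qh = 22.3657 kW


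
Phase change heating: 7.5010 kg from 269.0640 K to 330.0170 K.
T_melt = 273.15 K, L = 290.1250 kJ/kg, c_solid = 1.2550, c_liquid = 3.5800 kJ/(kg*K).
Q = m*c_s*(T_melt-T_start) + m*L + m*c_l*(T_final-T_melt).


Q1 (sensible, solid) = 7.5010 * 1.2550 * 4.0860 = 38.4646 kJ
Q2 (latent) = 7.5010 * 290.1250 = 2176.2276 kJ
Q3 (sensible, liquid) = 7.5010 * 3.5800 * 56.8670 = 1527.0825 kJ
Q_total = 3741.7748 kJ

3741.7748 kJ


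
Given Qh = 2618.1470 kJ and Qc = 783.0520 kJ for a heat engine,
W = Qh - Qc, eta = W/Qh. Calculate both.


W = 2618.1470 - 783.0520 = 1835.0950 kJ
eta = 1835.0950 / 2618.1470 = 0.7009 = 70.0914%

W = 1835.0950 kJ, eta = 70.0914%


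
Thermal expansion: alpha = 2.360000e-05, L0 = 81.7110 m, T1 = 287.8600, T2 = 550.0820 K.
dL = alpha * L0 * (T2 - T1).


dT = 262.2220 K
dL = 2.360000e-05 * 81.7110 * 262.2220 = 0.505664 m
L_final = 82.216664 m

dL = 0.505664 m


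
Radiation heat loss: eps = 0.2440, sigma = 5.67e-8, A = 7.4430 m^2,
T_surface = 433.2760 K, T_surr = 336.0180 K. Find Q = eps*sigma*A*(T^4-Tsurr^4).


T^4 = 3.5242e+10
Tsurr^4 = 1.2748e+10
Q = 0.2440 * 5.67e-8 * 7.4430 * 2.2494e+10 = 2316.2202 W

2316.2202 W


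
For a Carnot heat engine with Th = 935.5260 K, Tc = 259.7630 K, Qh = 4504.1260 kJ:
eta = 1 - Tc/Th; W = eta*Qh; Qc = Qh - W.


eta = 1 - 259.7630/935.5260 = 0.7223
W = 0.7223 * 4504.1260 = 3253.4870 kJ
Qc = 4504.1260 - 3253.4870 = 1250.6390 kJ

eta = 72.2335%, W = 3253.4870 kJ, Qc = 1250.6390 kJ


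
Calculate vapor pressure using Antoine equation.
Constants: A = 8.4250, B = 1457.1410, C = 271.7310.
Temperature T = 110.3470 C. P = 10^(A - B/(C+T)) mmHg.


C+T = 382.0780
B/(C+T) = 3.8137
log10(P) = 8.4250 - 3.8137 = 4.6113
P = 10^4.6113 = 40857.6594 mmHg

40857.6594 mmHg


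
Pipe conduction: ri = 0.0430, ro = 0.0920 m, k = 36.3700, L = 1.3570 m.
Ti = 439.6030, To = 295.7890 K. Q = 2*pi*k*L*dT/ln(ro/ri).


dT = 143.8140 K
ln(ro/ri) = 0.7606
Q = 2*pi*36.3700*1.3570*143.8140 / 0.7606 = 58634.6653 W

58634.6653 W


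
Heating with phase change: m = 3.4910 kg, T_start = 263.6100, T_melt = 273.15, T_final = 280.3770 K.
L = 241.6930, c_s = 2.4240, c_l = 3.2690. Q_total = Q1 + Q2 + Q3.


Q1 (sensible, solid) = 3.4910 * 2.4240 * 9.5400 = 80.7292 kJ
Q2 (latent) = 3.4910 * 241.6930 = 843.7503 kJ
Q3 (sensible, liquid) = 3.4910 * 3.2690 * 7.2270 = 82.4751 kJ
Q_total = 1006.9546 kJ

1006.9546 kJ


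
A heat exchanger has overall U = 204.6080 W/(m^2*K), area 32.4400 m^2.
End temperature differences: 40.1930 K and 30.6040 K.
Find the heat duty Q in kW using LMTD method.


LMTD = 35.1810 K
Q = 204.6080 * 32.4400 * 35.1810 = 233513.1042 W = 233.5131 kW

233.5131 kW


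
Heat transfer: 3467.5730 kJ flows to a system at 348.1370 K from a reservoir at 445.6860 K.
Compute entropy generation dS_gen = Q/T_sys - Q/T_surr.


dS_sys = 3467.5730/348.1370 = 9.9604 kJ/K
dS_surr = -3467.5730/445.6860 = -7.7803 kJ/K
dS_gen = 9.9604 - 7.7803 = 2.1801 kJ/K (irreversible)

dS_gen = 2.1801 kJ/K, irreversible


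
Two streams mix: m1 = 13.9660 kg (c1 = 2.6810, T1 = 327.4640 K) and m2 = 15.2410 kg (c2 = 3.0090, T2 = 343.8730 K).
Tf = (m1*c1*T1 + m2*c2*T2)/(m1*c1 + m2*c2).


num = 28031.2580
den = 83.3030
Tf = 336.4975 K

336.4975 K


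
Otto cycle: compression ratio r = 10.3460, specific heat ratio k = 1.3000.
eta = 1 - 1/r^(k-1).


r^(k-1) = 2.0157
eta = 1 - 1/2.0157 = 0.5039 = 50.3901%

50.3901%


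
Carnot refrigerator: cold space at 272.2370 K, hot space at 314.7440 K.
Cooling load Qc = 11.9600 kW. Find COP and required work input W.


COP = 272.2370 / 42.5070 = 6.4045
W = 11.9600 / 6.4045 = 1.8674 kW

COP = 6.4045, W = 1.8674 kW


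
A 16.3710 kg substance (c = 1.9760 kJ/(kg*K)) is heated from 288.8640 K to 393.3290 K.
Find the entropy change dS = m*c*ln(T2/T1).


T2/T1 = 1.3616
ln(T2/T1) = 0.3087
dS = 16.3710 * 1.9760 * 0.3087 = 9.9859 kJ/K

9.9859 kJ/K


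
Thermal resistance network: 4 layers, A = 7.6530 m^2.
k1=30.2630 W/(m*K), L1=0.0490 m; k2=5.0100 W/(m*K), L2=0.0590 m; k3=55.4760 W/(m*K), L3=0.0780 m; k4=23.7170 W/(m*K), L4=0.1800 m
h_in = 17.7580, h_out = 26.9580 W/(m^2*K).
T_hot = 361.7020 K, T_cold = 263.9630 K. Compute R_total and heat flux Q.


R_conv_in = 1/(17.7580*7.6530) = 0.0074
R_1 = 0.0490/(30.2630*7.6530) = 0.0002
R_2 = 0.0590/(5.0100*7.6530) = 0.0015
R_3 = 0.0780/(55.4760*7.6530) = 0.0002
R_4 = 0.1800/(23.7170*7.6530) = 0.0010
R_conv_out = 1/(26.9580*7.6530) = 0.0048
R_total = 0.0151 K/W
Q = 97.7390 / 0.0151 = 6459.4679 W

R_total = 0.0151 K/W, Q = 6459.4679 W


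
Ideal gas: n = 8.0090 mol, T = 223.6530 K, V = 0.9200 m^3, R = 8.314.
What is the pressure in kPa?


P = nRT/V = 8.0090 * 8.314 * 223.6530 / 0.9200
= 14892.3434 / 0.9200 = 16187.3298 Pa = 16.1873 kPa

16.1873 kPa


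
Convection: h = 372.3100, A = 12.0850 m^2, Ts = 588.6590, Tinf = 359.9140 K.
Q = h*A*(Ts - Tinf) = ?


dT = 228.7450 K
Q = 372.3100 * 12.0850 * 228.7450 = 1029207.5557 W

1029207.5557 W


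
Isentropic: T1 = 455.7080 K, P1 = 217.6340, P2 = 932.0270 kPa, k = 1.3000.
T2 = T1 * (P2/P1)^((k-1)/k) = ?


(k-1)/k = 0.2308
(P2/P1)^exp = 1.3989
T2 = 455.7080 * 1.3989 = 637.4762 K

637.4762 K


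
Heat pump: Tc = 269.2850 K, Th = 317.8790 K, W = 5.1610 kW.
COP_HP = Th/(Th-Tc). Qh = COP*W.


COP = 317.8790 / 48.5940 = 6.5415
Qh = 6.5415 * 5.1610 = 33.7608 kW

COP = 6.5415, Qh = 33.7608 kW


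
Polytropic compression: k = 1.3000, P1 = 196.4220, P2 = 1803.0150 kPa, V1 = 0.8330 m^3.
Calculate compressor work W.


(k-1)/k = 0.2308
(P2/P1)^exp = 1.6680
W = 4.3333 * 196.4220 * 0.8330 * (1.6680 - 1) = 473.5986 kJ

473.5986 kJ


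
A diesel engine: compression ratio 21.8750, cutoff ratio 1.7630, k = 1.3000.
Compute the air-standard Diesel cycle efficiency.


r^(k-1) = 2.5234
rc^k = 2.0899
eta = 0.5645 = 56.4549%

56.4549%


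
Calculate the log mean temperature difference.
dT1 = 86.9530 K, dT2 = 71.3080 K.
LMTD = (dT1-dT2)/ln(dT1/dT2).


dT1/dT2 = 1.2194
ln(dT1/dT2) = 0.1984
LMTD = 15.6450 / 0.1984 = 78.8721 K

78.8721 K


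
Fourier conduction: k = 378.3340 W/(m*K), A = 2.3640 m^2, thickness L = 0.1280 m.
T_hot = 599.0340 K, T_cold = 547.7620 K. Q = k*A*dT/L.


dT = 51.2720 K
Q = 378.3340 * 2.3640 * 51.2720 / 0.1280 = 358255.7200 W

358255.7200 W


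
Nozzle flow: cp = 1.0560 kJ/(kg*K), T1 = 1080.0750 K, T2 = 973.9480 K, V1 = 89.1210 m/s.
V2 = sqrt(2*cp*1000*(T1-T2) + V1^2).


dT = 106.1270 K
2*cp*1000*dT = 224140.2240
V1^2 = 7942.5526
V2 = sqrt(232082.7766) = 481.7497 m/s

481.7497 m/s


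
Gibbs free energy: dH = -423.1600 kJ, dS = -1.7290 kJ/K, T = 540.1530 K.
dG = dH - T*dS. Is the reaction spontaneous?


T*dS = 540.1530 * -1.7290 = -933.9245 kJ
dG = -423.1600 + 933.9245 = 510.7645 kJ (non-spontaneous)

dG = 510.7645 kJ, non-spontaneous


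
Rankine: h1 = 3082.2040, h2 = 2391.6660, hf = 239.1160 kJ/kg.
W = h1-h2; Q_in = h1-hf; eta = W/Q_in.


W = 690.5380 kJ/kg
Q_in = 2843.0880 kJ/kg
eta = 0.2429 = 24.2883%

eta = 24.2883%


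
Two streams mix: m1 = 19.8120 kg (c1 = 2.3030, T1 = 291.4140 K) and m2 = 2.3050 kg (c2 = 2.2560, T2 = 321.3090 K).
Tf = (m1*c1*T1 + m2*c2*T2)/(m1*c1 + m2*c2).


num = 14967.1896
den = 50.8271
Tf = 294.4725 K

294.4725 K


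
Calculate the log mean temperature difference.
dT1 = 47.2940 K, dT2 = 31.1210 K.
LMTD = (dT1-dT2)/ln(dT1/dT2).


dT1/dT2 = 1.5197
ln(dT1/dT2) = 0.4185
LMTD = 16.1730 / 0.4185 = 38.6451 K

38.6451 K


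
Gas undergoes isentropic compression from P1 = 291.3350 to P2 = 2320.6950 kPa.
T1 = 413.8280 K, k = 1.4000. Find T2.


(k-1)/k = 0.2857
(P2/P1)^exp = 1.8092
T2 = 413.8280 * 1.8092 = 748.7086 K

748.7086 K


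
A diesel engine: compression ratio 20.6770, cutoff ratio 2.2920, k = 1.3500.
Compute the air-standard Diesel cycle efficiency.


r^(k-1) = 2.8868
rc^k = 3.0640
eta = 0.5901 = 59.0085%

59.0085%


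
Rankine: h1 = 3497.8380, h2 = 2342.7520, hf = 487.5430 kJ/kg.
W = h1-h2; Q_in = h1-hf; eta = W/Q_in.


W = 1155.0860 kJ/kg
Q_in = 3010.2950 kJ/kg
eta = 0.3837 = 38.3712%

eta = 38.3712%


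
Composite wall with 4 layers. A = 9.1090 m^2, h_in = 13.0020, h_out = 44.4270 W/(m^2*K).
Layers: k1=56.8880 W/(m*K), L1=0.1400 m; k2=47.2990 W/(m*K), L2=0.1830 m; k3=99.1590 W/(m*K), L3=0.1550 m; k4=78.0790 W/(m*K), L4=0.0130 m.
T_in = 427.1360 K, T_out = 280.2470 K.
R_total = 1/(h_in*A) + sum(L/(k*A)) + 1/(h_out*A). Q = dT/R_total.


R_conv_in = 1/(13.0020*9.1090) = 0.0084
R_1 = 0.1400/(56.8880*9.1090) = 0.0003
R_2 = 0.1830/(47.2990*9.1090) = 0.0004
R_3 = 0.1550/(99.1590*9.1090) = 0.0002
R_4 = 0.0130/(78.0790*9.1090) = 1.8278e-05
R_conv_out = 1/(44.4270*9.1090) = 0.0025
R_total = 0.0118 K/W
Q = 146.8890 / 0.0118 = 12448.9728 W

R_total = 0.0118 K/W, Q = 12448.9728 W


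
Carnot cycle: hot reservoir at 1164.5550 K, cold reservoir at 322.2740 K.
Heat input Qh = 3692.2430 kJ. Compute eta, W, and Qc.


eta = 1 - 322.2740/1164.5550 = 0.7233
W = 0.7233 * 3692.2430 = 2670.4674 kJ
Qc = 3692.2430 - 2670.4674 = 1021.7756 kJ

eta = 72.3264%, W = 2670.4674 kJ, Qc = 1021.7756 kJ


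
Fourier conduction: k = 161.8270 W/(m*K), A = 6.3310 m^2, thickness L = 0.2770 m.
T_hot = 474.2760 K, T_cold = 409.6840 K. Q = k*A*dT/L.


dT = 64.5920 K
Q = 161.8270 * 6.3310 * 64.5920 / 0.2770 = 238903.3610 W

238903.3610 W


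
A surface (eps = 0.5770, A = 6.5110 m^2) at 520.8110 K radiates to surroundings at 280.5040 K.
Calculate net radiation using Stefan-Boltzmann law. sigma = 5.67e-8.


T^4 = 7.3573e+10
Tsurr^4 = 6.1909e+09
Q = 0.5770 * 5.67e-8 * 6.5110 * 6.7382e+10 = 14353.3478 W

14353.3478 W


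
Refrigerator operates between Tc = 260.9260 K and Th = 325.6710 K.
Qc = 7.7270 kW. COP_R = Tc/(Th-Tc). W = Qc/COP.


COP = 260.9260 / 64.7450 = 4.0301
W = 7.7270 / 4.0301 = 1.9173 kW

COP = 4.0301, W = 1.9173 kW


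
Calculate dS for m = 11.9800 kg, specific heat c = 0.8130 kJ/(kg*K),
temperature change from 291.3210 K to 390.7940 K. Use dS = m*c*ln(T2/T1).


T2/T1 = 1.3415
ln(T2/T1) = 0.2938
dS = 11.9800 * 0.8130 * 0.2938 = 2.8611 kJ/K

2.8611 kJ/K


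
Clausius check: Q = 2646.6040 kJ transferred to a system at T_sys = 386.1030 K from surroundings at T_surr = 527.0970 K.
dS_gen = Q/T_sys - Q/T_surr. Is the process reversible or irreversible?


dS_sys = 2646.6040/386.1030 = 6.8547 kJ/K
dS_surr = -2646.6040/527.0970 = -5.0211 kJ/K
dS_gen = 6.8547 - 5.0211 = 1.8336 kJ/K (irreversible)

dS_gen = 1.8336 kJ/K, irreversible


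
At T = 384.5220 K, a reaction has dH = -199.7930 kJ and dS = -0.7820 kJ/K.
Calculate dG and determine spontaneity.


T*dS = 384.5220 * -0.7820 = -300.6962 kJ
dG = -199.7930 + 300.6962 = 100.9032 kJ (non-spontaneous)

dG = 100.9032 kJ, non-spontaneous


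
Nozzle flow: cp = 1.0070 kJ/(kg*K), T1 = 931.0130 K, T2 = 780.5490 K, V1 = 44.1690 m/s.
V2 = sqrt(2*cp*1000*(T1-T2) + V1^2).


dT = 150.4640 K
2*cp*1000*dT = 303034.4960
V1^2 = 1950.9006
V2 = sqrt(304985.3966) = 552.2548 m/s

552.2548 m/s


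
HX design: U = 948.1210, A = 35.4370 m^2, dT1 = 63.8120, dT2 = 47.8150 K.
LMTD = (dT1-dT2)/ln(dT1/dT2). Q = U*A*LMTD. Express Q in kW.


LMTD = 55.4293 K
Q = 948.1210 * 35.4370 * 55.4293 = 1862344.9670 W = 1862.3450 kW

1862.3450 kW


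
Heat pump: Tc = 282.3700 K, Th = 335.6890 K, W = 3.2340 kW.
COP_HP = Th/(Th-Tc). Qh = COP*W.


COP = 335.6890 / 53.3190 = 6.2959
Qh = 6.2959 * 3.2340 = 20.3608 kW

COP = 6.2959, Qh = 20.3608 kW


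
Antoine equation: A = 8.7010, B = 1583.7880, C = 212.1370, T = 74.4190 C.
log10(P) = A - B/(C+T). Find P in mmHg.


C+T = 286.5560
B/(C+T) = 5.5270
log10(P) = 8.7010 - 5.5270 = 3.1740
P = 10^3.1740 = 1492.8785 mmHg

1492.8785 mmHg


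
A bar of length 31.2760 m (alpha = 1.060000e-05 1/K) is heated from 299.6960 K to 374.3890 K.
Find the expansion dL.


dT = 74.6930 K
dL = 1.060000e-05 * 31.2760 * 74.6930 = 0.024763 m
L_final = 31.300763 m

dL = 0.024763 m


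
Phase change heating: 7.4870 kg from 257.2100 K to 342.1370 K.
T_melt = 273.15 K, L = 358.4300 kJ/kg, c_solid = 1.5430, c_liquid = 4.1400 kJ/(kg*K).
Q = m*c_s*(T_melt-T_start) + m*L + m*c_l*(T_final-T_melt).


Q1 (sensible, solid) = 7.4870 * 1.5430 * 15.9400 = 184.1459 kJ
Q2 (latent) = 7.4870 * 358.4300 = 2683.5654 kJ
Q3 (sensible, liquid) = 7.4870 * 4.1400 * 68.9870 = 2138.3335 kJ
Q_total = 5006.0448 kJ

5006.0448 kJ


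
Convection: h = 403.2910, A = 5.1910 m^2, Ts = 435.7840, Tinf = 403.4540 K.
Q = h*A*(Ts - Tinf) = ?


dT = 32.3300 K
Q = 403.2910 * 5.1910 * 32.3300 = 67682.3242 W

67682.3242 W


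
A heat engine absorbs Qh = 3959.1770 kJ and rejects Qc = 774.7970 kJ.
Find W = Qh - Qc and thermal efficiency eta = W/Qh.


W = 3959.1770 - 774.7970 = 3184.3800 kJ
eta = 3184.3800 / 3959.1770 = 0.8043 = 80.4304%

W = 3184.3800 kJ, eta = 80.4304%


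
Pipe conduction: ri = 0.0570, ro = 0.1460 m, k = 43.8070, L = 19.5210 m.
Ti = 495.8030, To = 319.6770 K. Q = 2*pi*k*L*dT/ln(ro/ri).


dT = 176.1260 K
ln(ro/ri) = 0.9406
Q = 2*pi*43.8070*19.5210*176.1260 / 0.9406 = 1006154.2237 W

1006154.2237 W


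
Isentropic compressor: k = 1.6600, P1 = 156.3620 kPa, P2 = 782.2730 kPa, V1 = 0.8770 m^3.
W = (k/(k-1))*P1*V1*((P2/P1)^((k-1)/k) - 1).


(k-1)/k = 0.3976
(P2/P1)^exp = 1.8967
W = 2.5152 * 156.3620 * 0.8770 * (1.8967 - 1) = 309.2841 kJ

309.2841 kJ


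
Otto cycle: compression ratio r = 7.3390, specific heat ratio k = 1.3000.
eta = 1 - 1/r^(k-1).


r^(k-1) = 1.8184
eta = 1 - 1/1.8184 = 0.4501 = 45.0068%

45.0068%


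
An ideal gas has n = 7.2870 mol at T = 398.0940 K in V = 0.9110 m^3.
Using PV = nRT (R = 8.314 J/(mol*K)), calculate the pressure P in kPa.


P = nRT/V = 7.2870 * 8.314 * 398.0940 / 0.9110
= 24118.1739 / 0.9110 = 26474.3950 Pa = 26.4744 kPa

26.4744 kPa


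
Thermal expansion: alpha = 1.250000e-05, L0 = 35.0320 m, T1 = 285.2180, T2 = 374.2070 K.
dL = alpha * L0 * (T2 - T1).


dT = 88.9890 K
dL = 1.250000e-05 * 35.0320 * 88.9890 = 0.038968 m
L_final = 35.070968 m

dL = 0.038968 m


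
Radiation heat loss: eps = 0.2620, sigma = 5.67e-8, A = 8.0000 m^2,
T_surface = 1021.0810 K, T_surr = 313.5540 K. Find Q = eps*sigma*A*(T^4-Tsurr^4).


T^4 = 1.0870e+12
Tsurr^4 = 9.6661e+09
Q = 0.2620 * 5.67e-8 * 8.0000 * 1.0774e+12 = 128037.1554 W

128037.1554 W
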